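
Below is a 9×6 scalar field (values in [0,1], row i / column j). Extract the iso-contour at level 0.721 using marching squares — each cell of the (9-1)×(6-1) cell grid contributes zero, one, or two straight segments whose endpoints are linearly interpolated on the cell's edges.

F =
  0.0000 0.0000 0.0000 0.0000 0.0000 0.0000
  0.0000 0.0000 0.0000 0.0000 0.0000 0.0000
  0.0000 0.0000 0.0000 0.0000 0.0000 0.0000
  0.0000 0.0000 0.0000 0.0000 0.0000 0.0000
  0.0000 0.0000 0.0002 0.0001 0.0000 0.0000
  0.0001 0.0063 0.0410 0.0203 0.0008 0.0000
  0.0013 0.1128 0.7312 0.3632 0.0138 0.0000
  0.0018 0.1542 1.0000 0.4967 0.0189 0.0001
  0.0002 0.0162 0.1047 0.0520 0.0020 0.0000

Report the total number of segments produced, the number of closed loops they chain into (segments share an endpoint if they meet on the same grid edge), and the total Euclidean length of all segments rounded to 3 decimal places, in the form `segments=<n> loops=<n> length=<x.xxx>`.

segments=6 loops=1 length=3.321

cell (5,1): code 0100 → (5.985,2.000)–(6.000,1.984)
cell (5,2): code 1000 → (6.000,2.028)–(5.985,2.000)
cell (6,1): code 0110 → (6.000,1.984)–(7.000,1.670)
cell (6,2): code 1001 → (7.000,2.554)–(6.000,2.028)
cell (7,1): code 0010 → (7.000,1.670)–(7.312,2.000)
cell (7,2): code 0001 → (7.312,2.000)–(7.000,2.554)
total: 6 segments, chained into 1 closed loop(s), length Σ = 3.321416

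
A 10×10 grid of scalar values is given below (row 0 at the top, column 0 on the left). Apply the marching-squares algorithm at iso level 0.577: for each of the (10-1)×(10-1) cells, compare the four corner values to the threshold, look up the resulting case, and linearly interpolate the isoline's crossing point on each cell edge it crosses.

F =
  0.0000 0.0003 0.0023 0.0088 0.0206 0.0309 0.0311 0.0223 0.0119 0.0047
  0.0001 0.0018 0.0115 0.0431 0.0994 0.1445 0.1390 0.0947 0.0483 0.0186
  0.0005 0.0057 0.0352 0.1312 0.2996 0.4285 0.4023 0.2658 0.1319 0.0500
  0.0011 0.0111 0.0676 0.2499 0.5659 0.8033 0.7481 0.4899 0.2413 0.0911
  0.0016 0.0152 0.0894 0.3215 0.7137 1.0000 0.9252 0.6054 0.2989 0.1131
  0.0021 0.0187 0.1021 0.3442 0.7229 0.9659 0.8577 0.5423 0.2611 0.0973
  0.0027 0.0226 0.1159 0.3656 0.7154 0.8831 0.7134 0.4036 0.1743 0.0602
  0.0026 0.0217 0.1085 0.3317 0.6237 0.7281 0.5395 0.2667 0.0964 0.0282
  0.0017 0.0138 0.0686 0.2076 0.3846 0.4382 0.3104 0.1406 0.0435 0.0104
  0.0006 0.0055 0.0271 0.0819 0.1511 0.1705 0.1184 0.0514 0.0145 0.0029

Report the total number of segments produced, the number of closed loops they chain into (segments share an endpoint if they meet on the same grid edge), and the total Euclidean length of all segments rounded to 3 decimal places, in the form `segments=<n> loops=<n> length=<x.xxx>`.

cell (2,4): code 0100 → (2.396,5.000)–(3.000,4.047)
cell (2,5): code 1100 → (2.505,6.000)–(2.396,5.000)
cell (2,6): code 1000 → (3.000,6.663)–(2.505,6.000)
cell (3,3): code 0100 → (3.075,4.000)–(4.000,3.651)
cell (3,4): code 1110 → (3.000,4.047)–(3.075,4.000)
cell (3,6): code 1101 → (3.754,7.000)–(3.000,6.663)
cell (3,7): code 1000 → (4.000,7.093)–(3.754,7.000)
cell (4,3): code 0110 → (4.000,3.651)–(5.000,3.615)
cell (4,6): code 1011 → (5.000,6.890)–(4.450,7.000)
cell (4,7): code 0001 → (4.450,7.000)–(4.000,7.093)
cell (5,3): code 0110 → (5.000,3.615)–(6.000,3.604)
cell (5,6): code 1001 → (6.000,6.440)–(5.000,6.890)
cell (6,3): code 0110 → (6.000,3.604)–(7.000,3.840)
cell (6,5): code 1011 → (7.000,5.801)–(6.784,6.000)
cell (6,6): code 0001 → (6.784,6.000)–(6.000,6.440)
cell (7,3): code 0010 → (7.000,3.840)–(7.195,4.000)
cell (7,4): code 0011 → (7.195,4.000)–(7.521,5.000)
cell (7,5): code 0001 → (7.521,5.000)–(7.000,5.801)
total: 18 segments, chained into 1 closed loop(s), length Σ = 13.724789

segments=18 loops=1 length=13.725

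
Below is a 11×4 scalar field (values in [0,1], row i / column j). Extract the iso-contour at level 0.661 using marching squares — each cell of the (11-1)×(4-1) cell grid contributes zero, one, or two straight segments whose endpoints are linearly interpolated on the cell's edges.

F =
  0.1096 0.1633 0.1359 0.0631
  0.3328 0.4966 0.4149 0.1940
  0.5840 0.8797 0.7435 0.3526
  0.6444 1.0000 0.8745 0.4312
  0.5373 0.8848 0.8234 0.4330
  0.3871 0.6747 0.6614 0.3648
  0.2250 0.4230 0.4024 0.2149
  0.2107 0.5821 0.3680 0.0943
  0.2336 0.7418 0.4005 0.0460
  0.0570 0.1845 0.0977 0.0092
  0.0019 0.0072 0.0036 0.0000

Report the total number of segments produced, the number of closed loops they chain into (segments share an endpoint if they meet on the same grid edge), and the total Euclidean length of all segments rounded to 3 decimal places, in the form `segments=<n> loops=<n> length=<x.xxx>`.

segments=16 loops=2 length=11.324

cell (1,0): code 0100 → (1.429,1.000)–(2.000,0.260)
cell (1,1): code 1100 → (1.749,2.000)–(1.429,1.000)
cell (1,2): code 1000 → (2.000,2.211)–(1.749,2.000)
cell (2,0): code 0110 → (2.000,0.260)–(3.000,0.047)
cell (2,2): code 1001 → (3.000,2.482)–(2.000,2.211)
cell (3,0): code 0110 → (3.000,0.047)–(4.000,0.356)
cell (3,2): code 1001 → (4.000,2.416)–(3.000,2.482)
cell (4,0): code 0110 → (4.000,0.356)–(5.000,0.952)
cell (4,2): code 1001 → (5.000,2.001)–(4.000,2.416)
cell (5,0): code 0010 → (5.000,0.952)–(5.054,1.000)
cell (5,1): code 0011 → (5.054,1.000)–(5.002,2.000)
cell (5,2): code 0001 → (5.002,2.000)–(5.000,2.001)
cell (7,0): code 0100 → (7.494,1.000)–(8.000,0.841)
cell (7,1): code 1000 → (8.000,1.237)–(7.494,1.000)
cell (8,0): code 0010 → (8.000,0.841)–(8.145,1.000)
cell (8,1): code 0001 → (8.145,1.000)–(8.000,1.237)
total: 16 segments, chained into 2 closed loop(s), length Σ = 11.323993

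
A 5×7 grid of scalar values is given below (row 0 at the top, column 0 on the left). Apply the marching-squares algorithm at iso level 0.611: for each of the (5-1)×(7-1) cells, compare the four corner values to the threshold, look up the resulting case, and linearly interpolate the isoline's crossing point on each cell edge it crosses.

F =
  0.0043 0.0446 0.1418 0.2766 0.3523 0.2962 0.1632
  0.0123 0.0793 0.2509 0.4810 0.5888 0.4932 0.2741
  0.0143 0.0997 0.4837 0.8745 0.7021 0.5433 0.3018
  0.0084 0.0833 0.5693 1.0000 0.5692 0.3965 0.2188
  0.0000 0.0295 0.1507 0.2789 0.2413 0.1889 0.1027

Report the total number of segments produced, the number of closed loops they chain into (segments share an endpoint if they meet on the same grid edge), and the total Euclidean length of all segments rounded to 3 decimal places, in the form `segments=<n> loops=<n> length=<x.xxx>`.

cell (1,2): code 0100 → (1.330,3.000)–(2.000,2.326)
cell (1,3): code 1100 → (1.196,4.000)–(1.330,3.000)
cell (1,4): code 1000 → (2.000,4.574)–(1.196,4.000)
cell (2,2): code 0110 → (2.000,2.326)–(3.000,2.097)
cell (2,3): code 1011 → (3.000,3.903)–(2.685,4.000)
cell (2,4): code 0001 → (2.685,4.000)–(2.000,4.574)
cell (3,2): code 0010 → (3.000,2.097)–(3.539,3.000)
cell (3,3): code 0001 → (3.539,3.000)–(3.000,3.903)
total: 8 segments, chained into 1 closed loop(s), length Σ = 7.299745

segments=8 loops=1 length=7.300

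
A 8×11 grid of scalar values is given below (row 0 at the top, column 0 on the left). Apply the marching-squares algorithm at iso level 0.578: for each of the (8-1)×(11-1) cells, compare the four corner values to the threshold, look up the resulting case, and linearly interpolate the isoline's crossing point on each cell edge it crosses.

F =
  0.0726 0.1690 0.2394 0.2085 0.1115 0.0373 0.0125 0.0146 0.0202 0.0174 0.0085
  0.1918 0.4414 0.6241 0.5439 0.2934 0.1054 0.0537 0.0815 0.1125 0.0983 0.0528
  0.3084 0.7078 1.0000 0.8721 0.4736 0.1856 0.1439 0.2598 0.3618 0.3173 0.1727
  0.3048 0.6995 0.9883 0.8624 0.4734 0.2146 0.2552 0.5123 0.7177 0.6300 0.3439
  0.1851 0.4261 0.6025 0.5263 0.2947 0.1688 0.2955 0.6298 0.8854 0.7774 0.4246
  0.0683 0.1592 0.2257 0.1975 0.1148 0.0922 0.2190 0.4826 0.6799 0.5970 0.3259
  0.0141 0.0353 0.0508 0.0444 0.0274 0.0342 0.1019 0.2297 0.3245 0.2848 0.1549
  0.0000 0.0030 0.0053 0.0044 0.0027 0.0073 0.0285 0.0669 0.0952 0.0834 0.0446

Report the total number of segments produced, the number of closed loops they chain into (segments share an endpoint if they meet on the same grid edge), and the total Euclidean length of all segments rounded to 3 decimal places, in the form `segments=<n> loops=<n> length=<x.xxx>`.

segments=26 loops=2 length=18.075

cell (0,1): code 0100 → (0.880,2.000)–(1.000,1.748)
cell (0,2): code 1000 → (1.000,2.575)–(0.880,2.000)
cell (1,0): code 0100 → (1.513,1.000)–(2.000,0.675)
cell (1,1): code 1110 → (1.000,1.748)–(1.513,1.000)
cell (1,2): code 1101 → (1.104,3.000)–(1.000,2.575)
cell (1,3): code 1000 → (2.000,3.738)–(1.104,3.000)
cell (2,0): code 0110 → (2.000,0.675)–(3.000,0.692)
cell (2,3): code 1001 → (3.000,3.731)–(2.000,3.738)
cell (2,7): code 0100 → (2.607,8.000)–(3.000,7.320)
cell (2,8): code 1100 → (2.834,9.000)–(2.607,8.000)
cell (2,9): code 1000 → (3.000,9.182)–(2.834,9.000)
cell (3,0): code 0010 → (3.000,0.692)–(3.444,1.000)
cell (3,1): code 0111 → (3.444,1.000)–(4.000,1.861)
cell (3,2): code 1011 → (4.000,2.322)–(3.846,3.000)
cell (3,3): code 0001 → (3.846,3.000)–(3.000,3.731)
cell (3,6): code 0100 → (3.559,7.000)–(4.000,6.845)
cell (3,7): code 1110 → (3.000,7.320)–(3.559,7.000)
cell (3,9): code 1001 → (4.000,9.565)–(3.000,9.182)
cell (4,1): code 0010 → (4.000,1.861)–(4.065,2.000)
cell (4,2): code 0001 → (4.065,2.000)–(4.000,2.322)
cell (4,6): code 0010 → (4.000,6.845)–(4.352,7.000)
cell (4,7): code 0111 → (4.352,7.000)–(5.000,7.484)
cell (4,9): code 1001 → (5.000,9.070)–(4.000,9.565)
cell (5,7): code 0010 → (5.000,7.484)–(5.287,8.000)
cell (5,8): code 0011 → (5.287,8.000)–(5.061,9.000)
cell (5,9): code 0001 → (5.061,9.000)–(5.000,9.070)
total: 26 segments, chained into 2 closed loop(s), length Σ = 18.075348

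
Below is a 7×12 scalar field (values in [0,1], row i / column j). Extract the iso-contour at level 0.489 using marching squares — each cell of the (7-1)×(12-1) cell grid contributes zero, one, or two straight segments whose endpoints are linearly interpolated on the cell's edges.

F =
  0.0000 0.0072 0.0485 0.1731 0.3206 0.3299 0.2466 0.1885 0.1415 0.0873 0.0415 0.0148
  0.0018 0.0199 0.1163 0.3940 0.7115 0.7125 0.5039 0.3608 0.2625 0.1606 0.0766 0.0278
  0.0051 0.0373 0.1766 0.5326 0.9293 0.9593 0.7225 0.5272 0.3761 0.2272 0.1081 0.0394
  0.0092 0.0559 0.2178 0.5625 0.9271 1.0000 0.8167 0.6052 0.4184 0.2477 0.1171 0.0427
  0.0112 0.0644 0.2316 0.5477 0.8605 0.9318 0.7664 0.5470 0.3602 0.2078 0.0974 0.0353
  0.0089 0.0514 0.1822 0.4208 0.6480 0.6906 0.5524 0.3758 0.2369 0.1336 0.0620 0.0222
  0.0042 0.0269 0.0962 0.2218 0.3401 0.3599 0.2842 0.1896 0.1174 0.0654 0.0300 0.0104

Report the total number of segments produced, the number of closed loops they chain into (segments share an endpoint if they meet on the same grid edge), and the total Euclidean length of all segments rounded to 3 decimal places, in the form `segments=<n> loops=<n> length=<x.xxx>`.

segments=20 loops=1 length=15.744

cell (0,3): code 0100 → (0.431,4.000)–(1.000,3.299)
cell (0,4): code 1100 → (0.416,5.000)–(0.431,4.000)
cell (0,5): code 1100 → (0.942,6.000)–(0.416,5.000)
cell (0,6): code 1000 → (1.000,6.104)–(0.942,6.000)
cell (1,2): code 0100 → (1.685,3.000)–(2.000,2.878)
cell (1,3): code 1110 → (1.000,3.299)–(1.685,3.000)
cell (1,6): code 1101 → (1.770,7.000)–(1.000,6.104)
cell (1,7): code 1000 → (2.000,7.253)–(1.770,7.000)
cell (2,2): code 0110 → (2.000,2.878)–(3.000,2.787)
cell (2,7): code 1001 → (3.000,7.622)–(2.000,7.253)
cell (3,2): code 0110 → (3.000,2.787)–(4.000,2.814)
cell (3,7): code 1001 → (4.000,7.310)–(3.000,7.622)
cell (4,2): code 0010 → (4.000,2.814)–(4.463,3.000)
cell (4,3): code 0111 → (4.463,3.000)–(5.000,3.300)
cell (4,6): code 1011 → (5.000,6.359)–(4.339,7.000)
cell (4,7): code 0001 → (4.339,7.000)–(4.000,7.310)
cell (5,3): code 0010 → (5.000,3.300)–(5.516,4.000)
cell (5,4): code 0011 → (5.516,4.000)–(5.610,5.000)
cell (5,5): code 0011 → (5.610,5.000)–(5.236,6.000)
cell (5,6): code 0001 → (5.236,6.000)–(5.000,6.359)
total: 20 segments, chained into 1 closed loop(s), length Σ = 15.744307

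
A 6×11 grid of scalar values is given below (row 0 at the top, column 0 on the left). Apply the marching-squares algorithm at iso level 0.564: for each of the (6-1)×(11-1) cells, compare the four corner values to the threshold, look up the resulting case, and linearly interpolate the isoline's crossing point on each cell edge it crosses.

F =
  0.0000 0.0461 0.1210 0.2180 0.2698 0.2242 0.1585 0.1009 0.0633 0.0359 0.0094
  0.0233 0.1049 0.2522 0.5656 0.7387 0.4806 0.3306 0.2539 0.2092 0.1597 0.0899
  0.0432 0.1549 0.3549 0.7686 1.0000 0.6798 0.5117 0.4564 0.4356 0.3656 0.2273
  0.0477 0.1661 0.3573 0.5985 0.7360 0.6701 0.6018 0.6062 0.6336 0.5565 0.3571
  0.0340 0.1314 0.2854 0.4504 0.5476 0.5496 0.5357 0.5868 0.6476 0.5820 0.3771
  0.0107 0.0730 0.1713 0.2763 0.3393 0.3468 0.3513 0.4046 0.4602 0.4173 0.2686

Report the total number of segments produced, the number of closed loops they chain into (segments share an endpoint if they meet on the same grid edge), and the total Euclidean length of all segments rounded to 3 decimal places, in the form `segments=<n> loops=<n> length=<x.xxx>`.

segments=22 loops=1 length=17.048

cell (0,2): code 0100 → (0.995,3.000)–(1.000,2.995)
cell (0,3): code 1100 → (0.627,4.000)–(0.995,3.000)
cell (0,4): code 1000 → (1.000,4.677)–(0.627,4.000)
cell (1,2): code 0110 → (1.000,2.995)–(2.000,2.505)
cell (1,4): code 1101 → (1.419,5.000)–(1.000,4.677)
cell (1,5): code 1000 → (2.000,5.689)–(1.419,5.000)
cell (2,2): code 0110 → (2.000,2.505)–(3.000,2.857)
cell (2,5): code 1101 → (2.580,6.000)–(2.000,5.689)
cell (2,6): code 1100 → (2.718,7.000)–(2.580,6.000)
cell (2,7): code 1100 → (2.648,8.000)–(2.718,7.000)
cell (2,8): code 1000 → (3.000,8.903)–(2.648,8.000)
cell (3,2): code 0010 → (3.000,2.857)–(3.233,3.000)
cell (3,3): code 0011 → (3.233,3.000)–(3.913,4.000)
cell (3,4): code 0011 → (3.913,4.000)–(3.880,5.000)
cell (3,5): code 0011 → (3.880,5.000)–(3.572,6.000)
cell (3,6): code 0111 → (3.572,6.000)–(4.000,6.554)
cell (3,8): code 1101 → (3.294,9.000)–(3.000,8.903)
cell (3,9): code 1000 → (4.000,9.088)–(3.294,9.000)
cell (4,6): code 0010 → (4.000,6.554)–(4.125,7.000)
cell (4,7): code 0011 → (4.125,7.000)–(4.446,8.000)
cell (4,8): code 0011 → (4.446,8.000)–(4.109,9.000)
cell (4,9): code 0001 → (4.109,9.000)–(4.000,9.088)
total: 22 segments, chained into 1 closed loop(s), length Σ = 17.047799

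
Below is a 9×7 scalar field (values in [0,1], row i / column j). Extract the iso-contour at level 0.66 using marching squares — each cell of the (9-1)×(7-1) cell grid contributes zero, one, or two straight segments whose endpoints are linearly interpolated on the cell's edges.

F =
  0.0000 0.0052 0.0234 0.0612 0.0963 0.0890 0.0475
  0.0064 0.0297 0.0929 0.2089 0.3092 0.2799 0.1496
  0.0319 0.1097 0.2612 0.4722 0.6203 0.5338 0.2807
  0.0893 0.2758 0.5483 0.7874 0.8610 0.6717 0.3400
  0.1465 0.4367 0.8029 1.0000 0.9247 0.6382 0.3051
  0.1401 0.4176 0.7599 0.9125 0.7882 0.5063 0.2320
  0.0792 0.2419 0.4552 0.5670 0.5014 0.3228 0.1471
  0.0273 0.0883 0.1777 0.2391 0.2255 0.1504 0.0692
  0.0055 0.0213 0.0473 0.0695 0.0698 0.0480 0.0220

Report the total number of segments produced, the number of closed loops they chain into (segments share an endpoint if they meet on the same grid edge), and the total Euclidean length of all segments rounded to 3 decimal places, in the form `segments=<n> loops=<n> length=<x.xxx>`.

segments=14 loops=1 length=10.734

cell (2,2): code 0100 → (2.596,3.000)–(3.000,2.467)
cell (2,3): code 1100 → (2.165,4.000)–(2.596,3.000)
cell (2,4): code 1100 → (2.915,5.000)–(2.165,4.000)
cell (2,5): code 1000 → (3.000,5.035)–(2.915,5.000)
cell (3,1): code 0100 → (3.439,2.000)–(4.000,1.610)
cell (3,2): code 1110 → (3.000,2.467)–(3.439,2.000)
cell (3,4): code 1011 → (4.000,4.924)–(3.349,5.000)
cell (3,5): code 0001 → (3.349,5.000)–(3.000,5.035)
cell (4,1): code 0110 → (4.000,1.610)–(5.000,1.708)
cell (4,4): code 1001 → (5.000,4.455)–(4.000,4.924)
cell (5,1): code 0010 → (5.000,1.708)–(5.328,2.000)
cell (5,2): code 0011 → (5.328,2.000)–(5.731,3.000)
cell (5,3): code 0011 → (5.731,3.000)–(5.447,4.000)
cell (5,4): code 0001 → (5.447,4.000)–(5.000,4.455)
total: 14 segments, chained into 1 closed loop(s), length Σ = 10.734021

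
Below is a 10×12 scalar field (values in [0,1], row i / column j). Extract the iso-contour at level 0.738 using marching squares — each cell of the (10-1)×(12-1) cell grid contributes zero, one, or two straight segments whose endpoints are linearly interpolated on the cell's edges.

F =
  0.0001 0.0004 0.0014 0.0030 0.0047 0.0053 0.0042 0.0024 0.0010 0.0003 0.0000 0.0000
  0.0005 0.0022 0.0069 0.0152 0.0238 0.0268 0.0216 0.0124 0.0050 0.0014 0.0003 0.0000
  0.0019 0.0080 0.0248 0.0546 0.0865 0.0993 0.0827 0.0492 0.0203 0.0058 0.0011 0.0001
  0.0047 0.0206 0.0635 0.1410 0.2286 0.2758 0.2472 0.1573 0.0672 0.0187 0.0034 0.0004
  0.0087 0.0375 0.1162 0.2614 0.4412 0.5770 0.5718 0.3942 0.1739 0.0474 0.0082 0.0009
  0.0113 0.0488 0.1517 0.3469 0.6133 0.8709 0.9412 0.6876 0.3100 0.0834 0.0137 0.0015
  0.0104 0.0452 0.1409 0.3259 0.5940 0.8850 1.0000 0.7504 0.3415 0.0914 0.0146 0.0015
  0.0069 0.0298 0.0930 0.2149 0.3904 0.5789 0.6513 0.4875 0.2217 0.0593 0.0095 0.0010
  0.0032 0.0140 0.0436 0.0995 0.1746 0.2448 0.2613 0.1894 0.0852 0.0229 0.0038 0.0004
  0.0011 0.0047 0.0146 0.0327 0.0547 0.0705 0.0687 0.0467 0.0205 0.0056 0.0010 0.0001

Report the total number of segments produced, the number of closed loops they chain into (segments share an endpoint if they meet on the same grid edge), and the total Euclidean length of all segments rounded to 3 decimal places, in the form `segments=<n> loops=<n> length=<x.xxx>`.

cell (4,4): code 0100 → (4.548,5.000)–(5.000,4.484)
cell (4,5): code 1100 → (4.450,6.000)–(4.548,5.000)
cell (4,6): code 1000 → (5.000,6.801)–(4.450,6.000)
cell (5,4): code 0110 → (5.000,4.484)–(6.000,4.495)
cell (5,6): code 1101 → (5.803,7.000)–(5.000,6.801)
cell (5,7): code 1000 → (6.000,7.030)–(5.803,7.000)
cell (6,4): code 0010 → (6.000,4.495)–(6.480,5.000)
cell (6,5): code 0011 → (6.480,5.000)–(6.751,6.000)
cell (6,6): code 0011 → (6.751,6.000)–(6.047,7.000)
cell (6,7): code 0001 → (6.047,7.000)–(6.000,7.030)
total: 10 segments, chained into 1 closed loop(s), length Σ = 7.701585

segments=10 loops=1 length=7.702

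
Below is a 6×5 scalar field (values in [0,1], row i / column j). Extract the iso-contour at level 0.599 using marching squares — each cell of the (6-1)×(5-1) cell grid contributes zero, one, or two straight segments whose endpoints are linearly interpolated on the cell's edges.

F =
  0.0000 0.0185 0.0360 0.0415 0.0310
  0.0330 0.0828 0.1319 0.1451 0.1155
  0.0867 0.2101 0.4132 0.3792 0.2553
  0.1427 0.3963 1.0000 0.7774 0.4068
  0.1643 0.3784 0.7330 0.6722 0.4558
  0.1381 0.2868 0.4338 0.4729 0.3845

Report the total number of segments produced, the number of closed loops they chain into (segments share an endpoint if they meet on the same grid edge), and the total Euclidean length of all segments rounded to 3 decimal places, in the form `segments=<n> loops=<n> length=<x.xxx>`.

segments=8 loops=1 length=6.777

cell (2,1): code 0100 → (2.317,2.000)–(3.000,1.336)
cell (2,2): code 1100 → (2.552,3.000)–(2.317,2.000)
cell (2,3): code 1000 → (3.000,3.481)–(2.552,3.000)
cell (3,1): code 0110 → (3.000,1.336)–(4.000,1.622)
cell (3,3): code 1001 → (4.000,3.338)–(3.000,3.481)
cell (4,1): code 0010 → (4.000,1.622)–(4.448,2.000)
cell (4,2): code 0011 → (4.448,2.000)–(4.367,3.000)
cell (4,3): code 0001 → (4.367,3.000)–(4.000,3.338)
total: 8 segments, chained into 1 closed loop(s), length Σ = 6.776852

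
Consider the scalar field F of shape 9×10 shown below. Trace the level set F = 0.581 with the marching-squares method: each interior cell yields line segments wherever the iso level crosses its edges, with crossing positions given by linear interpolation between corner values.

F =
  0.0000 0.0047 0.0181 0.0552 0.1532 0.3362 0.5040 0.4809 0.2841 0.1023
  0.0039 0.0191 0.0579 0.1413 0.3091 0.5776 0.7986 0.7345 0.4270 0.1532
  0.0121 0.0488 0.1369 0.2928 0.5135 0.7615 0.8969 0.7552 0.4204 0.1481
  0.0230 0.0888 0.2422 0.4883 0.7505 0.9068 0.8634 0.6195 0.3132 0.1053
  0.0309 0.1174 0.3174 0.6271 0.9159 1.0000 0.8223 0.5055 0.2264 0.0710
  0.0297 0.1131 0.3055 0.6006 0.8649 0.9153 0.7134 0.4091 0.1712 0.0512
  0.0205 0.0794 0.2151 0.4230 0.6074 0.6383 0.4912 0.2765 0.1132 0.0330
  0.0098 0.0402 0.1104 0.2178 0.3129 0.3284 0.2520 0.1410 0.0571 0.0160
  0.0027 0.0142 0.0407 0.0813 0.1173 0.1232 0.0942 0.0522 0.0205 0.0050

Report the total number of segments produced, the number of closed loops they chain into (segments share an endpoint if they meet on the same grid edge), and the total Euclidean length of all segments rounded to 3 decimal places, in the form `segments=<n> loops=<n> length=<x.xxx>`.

cell (0,5): code 0100 → (0.261,6.000)–(1.000,5.015)
cell (0,6): code 1100 → (0.395,7.000)–(0.261,6.000)
cell (0,7): code 1000 → (1.000,7.499)–(0.395,7.000)
cell (1,4): code 0100 → (1.018,5.000)–(2.000,4.272)
cell (1,5): code 1110 → (1.000,5.015)–(1.018,5.000)
cell (1,7): code 1001 → (2.000,7.520)–(1.000,7.499)
cell (2,3): code 0100 → (2.285,4.000)–(3.000,3.354)
cell (2,4): code 1110 → (2.000,4.272)–(2.285,4.000)
cell (2,7): code 1001 → (3.000,7.126)–(2.000,7.520)
cell (3,2): code 0100 → (3.668,3.000)–(4.000,2.851)
cell (3,3): code 1110 → (3.000,3.354)–(3.668,3.000)
cell (3,6): code 1011 → (4.000,6.762)–(3.338,7.000)
cell (3,7): code 0001 → (3.338,7.000)–(3.000,7.126)
cell (4,2): code 0110 → (4.000,2.851)–(5.000,2.934)
cell (4,6): code 1001 → (5.000,6.435)–(4.000,6.762)
cell (5,2): code 0010 → (5.000,2.934)–(5.110,3.000)
cell (5,3): code 0111 → (5.110,3.000)–(6.000,3.857)
cell (5,5): code 1011 → (6.000,5.390)–(5.596,6.000)
cell (5,6): code 0001 → (5.596,6.000)–(5.000,6.435)
cell (6,3): code 0010 → (6.000,3.857)–(6.090,4.000)
cell (6,4): code 0011 → (6.090,4.000)–(6.185,5.000)
cell (6,5): code 0001 → (6.185,5.000)–(6.000,5.390)
total: 22 segments, chained into 1 closed loop(s), length Σ = 16.381276

segments=22 loops=1 length=16.381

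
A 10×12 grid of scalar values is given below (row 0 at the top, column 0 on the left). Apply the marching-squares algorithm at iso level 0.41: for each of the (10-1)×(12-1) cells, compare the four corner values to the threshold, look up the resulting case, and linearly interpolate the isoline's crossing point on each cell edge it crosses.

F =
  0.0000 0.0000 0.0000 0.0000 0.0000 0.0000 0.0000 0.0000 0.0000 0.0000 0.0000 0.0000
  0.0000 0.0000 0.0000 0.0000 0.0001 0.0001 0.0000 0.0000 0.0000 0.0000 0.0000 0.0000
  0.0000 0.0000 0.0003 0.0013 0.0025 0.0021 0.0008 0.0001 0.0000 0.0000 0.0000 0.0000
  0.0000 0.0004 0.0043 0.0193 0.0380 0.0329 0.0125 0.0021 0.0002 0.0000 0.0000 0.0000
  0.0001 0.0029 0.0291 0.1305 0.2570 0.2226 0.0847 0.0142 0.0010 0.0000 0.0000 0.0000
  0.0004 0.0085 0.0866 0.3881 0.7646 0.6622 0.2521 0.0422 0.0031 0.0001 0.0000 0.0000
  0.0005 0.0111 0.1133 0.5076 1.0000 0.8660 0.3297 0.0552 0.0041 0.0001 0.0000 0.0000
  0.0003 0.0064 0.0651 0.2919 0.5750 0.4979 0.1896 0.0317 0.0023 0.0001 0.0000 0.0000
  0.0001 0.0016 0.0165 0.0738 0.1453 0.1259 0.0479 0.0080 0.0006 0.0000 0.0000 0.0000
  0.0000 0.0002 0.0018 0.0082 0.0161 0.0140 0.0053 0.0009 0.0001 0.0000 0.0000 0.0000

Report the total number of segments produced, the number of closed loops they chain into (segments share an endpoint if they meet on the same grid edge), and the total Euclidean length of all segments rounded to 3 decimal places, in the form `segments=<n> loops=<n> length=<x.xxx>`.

cell (4,3): code 0100 → (4.301,4.000)–(5.000,3.058)
cell (4,4): code 1100 → (4.426,5.000)–(4.301,4.000)
cell (4,5): code 1000 → (5.000,5.615)–(4.426,5.000)
cell (5,2): code 0100 → (5.183,3.000)–(6.000,2.752)
cell (5,3): code 1110 → (5.000,3.058)–(5.183,3.000)
cell (5,5): code 1001 → (6.000,5.850)–(5.000,5.615)
cell (6,2): code 0010 → (6.000,2.752)–(6.452,3.000)
cell (6,3): code 0111 → (6.452,3.000)–(7.000,3.417)
cell (6,5): code 1001 → (7.000,5.285)–(6.000,5.850)
cell (7,3): code 0010 → (7.000,3.417)–(7.384,4.000)
cell (7,4): code 0011 → (7.384,4.000)–(7.236,5.000)
cell (7,5): code 0001 → (7.236,5.000)–(7.000,5.285)
total: 12 segments, chained into 1 closed loop(s), length Σ = 9.526282

segments=12 loops=1 length=9.526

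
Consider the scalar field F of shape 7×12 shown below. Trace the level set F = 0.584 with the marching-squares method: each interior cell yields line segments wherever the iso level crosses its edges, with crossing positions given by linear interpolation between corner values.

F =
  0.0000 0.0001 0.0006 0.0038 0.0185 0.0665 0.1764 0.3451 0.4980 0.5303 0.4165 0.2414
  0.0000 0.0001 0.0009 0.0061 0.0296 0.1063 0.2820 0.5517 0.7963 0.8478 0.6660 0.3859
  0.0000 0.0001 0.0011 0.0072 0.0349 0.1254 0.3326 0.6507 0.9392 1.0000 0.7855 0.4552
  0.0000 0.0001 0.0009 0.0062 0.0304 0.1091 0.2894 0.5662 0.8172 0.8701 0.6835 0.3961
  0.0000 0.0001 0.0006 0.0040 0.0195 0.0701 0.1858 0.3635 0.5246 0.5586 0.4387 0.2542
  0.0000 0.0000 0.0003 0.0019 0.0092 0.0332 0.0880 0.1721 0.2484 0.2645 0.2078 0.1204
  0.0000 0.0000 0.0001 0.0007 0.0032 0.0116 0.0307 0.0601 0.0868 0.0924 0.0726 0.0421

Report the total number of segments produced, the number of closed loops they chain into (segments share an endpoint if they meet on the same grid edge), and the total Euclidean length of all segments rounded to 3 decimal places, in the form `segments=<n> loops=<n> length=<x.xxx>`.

cell (0,7): code 0100 → (0.288,8.000)–(1.000,7.132)
cell (0,8): code 1100 → (0.169,9.000)–(0.288,8.000)
cell (0,9): code 1100 → (0.671,10.000)–(0.169,9.000)
cell (0,10): code 1000 → (1.000,10.293)–(0.671,10.000)
cell (1,6): code 0100 → (1.326,7.000)–(2.000,6.790)
cell (1,7): code 1110 → (1.000,7.132)–(1.326,7.000)
cell (1,10): code 1001 → (2.000,10.610)–(1.000,10.293)
cell (2,6): code 0010 → (2.000,6.790)–(2.789,7.000)
cell (2,7): code 0111 → (2.789,7.000)–(3.000,7.071)
cell (2,10): code 1001 → (3.000,10.346)–(2.000,10.610)
cell (3,7): code 0010 → (3.000,7.071)–(3.797,8.000)
cell (3,8): code 0011 → (3.797,8.000)–(3.918,9.000)
cell (3,9): code 0011 → (3.918,9.000)–(3.406,10.000)
cell (3,10): code 0001 → (3.406,10.000)–(3.000,10.346)
total: 14 segments, chained into 1 closed loop(s), length Σ = 11.757404

segments=14 loops=1 length=11.757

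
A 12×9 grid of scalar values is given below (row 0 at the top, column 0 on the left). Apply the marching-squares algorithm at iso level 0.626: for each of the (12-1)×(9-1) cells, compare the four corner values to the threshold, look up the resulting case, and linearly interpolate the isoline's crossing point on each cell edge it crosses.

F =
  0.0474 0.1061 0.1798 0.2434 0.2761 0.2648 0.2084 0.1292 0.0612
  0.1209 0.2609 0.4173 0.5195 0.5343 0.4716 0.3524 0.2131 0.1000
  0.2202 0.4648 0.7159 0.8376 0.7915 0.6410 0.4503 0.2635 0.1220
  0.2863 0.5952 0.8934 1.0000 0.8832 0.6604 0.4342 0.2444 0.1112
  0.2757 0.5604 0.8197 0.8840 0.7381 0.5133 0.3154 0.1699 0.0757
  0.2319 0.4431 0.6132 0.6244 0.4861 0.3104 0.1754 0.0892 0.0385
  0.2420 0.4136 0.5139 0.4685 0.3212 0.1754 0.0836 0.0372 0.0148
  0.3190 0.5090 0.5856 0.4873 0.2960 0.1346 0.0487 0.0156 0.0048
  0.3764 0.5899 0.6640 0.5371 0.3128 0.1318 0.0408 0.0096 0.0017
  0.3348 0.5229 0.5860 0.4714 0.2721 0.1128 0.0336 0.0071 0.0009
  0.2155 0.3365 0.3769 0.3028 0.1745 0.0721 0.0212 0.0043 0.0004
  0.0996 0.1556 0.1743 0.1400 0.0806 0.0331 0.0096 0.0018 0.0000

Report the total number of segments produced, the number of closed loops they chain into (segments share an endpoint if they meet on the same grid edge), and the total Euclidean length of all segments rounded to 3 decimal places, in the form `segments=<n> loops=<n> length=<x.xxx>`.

cell (1,1): code 0100 → (1.699,2.000)–(2.000,1.642)
cell (1,2): code 1100 → (1.335,3.000)–(1.699,2.000)
cell (1,3): code 1100 → (1.357,4.000)–(1.335,3.000)
cell (1,4): code 1100 → (1.911,5.000)–(1.357,4.000)
cell (1,5): code 1000 → (2.000,5.079)–(1.911,5.000)
cell (2,1): code 0110 → (2.000,1.642)–(3.000,1.103)
cell (2,5): code 1001 → (3.000,5.152)–(2.000,5.079)
cell (3,1): code 0110 → (3.000,1.103)–(4.000,1.253)
cell (3,4): code 1011 → (4.000,4.499)–(3.234,5.000)
cell (3,5): code 0001 → (3.234,5.000)–(3.000,5.152)
cell (4,1): code 0010 → (4.000,1.253)–(4.938,2.000)
cell (4,2): code 0011 → (4.938,2.000)–(4.994,3.000)
cell (4,3): code 0011 → (4.994,3.000)–(4.445,4.000)
cell (4,4): code 0001 → (4.445,4.000)–(4.000,4.499)
cell (7,1): code 0100 → (7.515,2.000)–(8.000,1.487)
cell (7,2): code 1000 → (8.000,2.299)–(7.515,2.000)
cell (8,1): code 0010 → (8.000,1.487)–(8.487,2.000)
cell (8,2): code 0001 → (8.487,2.000)–(8.000,2.299)
total: 18 segments, chained into 2 closed loop(s), length Σ = 14.702860

segments=18 loops=2 length=14.703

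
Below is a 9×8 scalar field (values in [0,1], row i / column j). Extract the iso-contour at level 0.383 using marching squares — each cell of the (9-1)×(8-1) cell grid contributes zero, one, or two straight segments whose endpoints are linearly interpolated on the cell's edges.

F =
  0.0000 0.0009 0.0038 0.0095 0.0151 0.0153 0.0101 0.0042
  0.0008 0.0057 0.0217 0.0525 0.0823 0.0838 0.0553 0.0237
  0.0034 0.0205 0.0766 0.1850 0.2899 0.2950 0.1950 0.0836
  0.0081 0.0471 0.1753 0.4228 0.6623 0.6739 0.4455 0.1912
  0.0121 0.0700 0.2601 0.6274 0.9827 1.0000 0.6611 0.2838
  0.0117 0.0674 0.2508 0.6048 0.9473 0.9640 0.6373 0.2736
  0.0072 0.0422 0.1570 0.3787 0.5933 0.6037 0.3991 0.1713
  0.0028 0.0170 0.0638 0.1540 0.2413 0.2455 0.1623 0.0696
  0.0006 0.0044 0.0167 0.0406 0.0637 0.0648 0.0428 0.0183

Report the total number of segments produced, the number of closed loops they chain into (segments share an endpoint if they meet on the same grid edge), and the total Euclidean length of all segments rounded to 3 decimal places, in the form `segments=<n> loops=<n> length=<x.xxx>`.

segments=16 loops=1 length=13.861

cell (2,2): code 0100 → (2.833,3.000)–(3.000,2.839)
cell (2,3): code 1100 → (2.250,4.000)–(2.833,3.000)
cell (2,4): code 1100 → (2.232,5.000)–(2.250,4.000)
cell (2,5): code 1100 → (2.750,6.000)–(2.232,5.000)
cell (2,6): code 1000 → (3.000,6.246)–(2.750,6.000)
cell (3,2): code 0110 → (3.000,2.839)–(4.000,2.335)
cell (3,6): code 1001 → (4.000,6.737)–(3.000,6.246)
cell (4,2): code 0110 → (4.000,2.335)–(5.000,2.373)
cell (4,6): code 1001 → (5.000,6.699)–(4.000,6.737)
cell (5,2): code 0010 → (5.000,2.373)–(5.981,3.000)
cell (5,3): code 0111 → (5.981,3.000)–(6.000,3.020)
cell (5,6): code 1001 → (6.000,6.071)–(5.000,6.699)
cell (6,3): code 0010 → (6.000,3.020)–(6.597,4.000)
cell (6,4): code 0011 → (6.597,4.000)–(6.616,5.000)
cell (6,5): code 0011 → (6.616,5.000)–(6.068,6.000)
cell (6,6): code 0001 → (6.068,6.000)–(6.000,6.071)
total: 16 segments, chained into 1 closed loop(s), length Σ = 13.860973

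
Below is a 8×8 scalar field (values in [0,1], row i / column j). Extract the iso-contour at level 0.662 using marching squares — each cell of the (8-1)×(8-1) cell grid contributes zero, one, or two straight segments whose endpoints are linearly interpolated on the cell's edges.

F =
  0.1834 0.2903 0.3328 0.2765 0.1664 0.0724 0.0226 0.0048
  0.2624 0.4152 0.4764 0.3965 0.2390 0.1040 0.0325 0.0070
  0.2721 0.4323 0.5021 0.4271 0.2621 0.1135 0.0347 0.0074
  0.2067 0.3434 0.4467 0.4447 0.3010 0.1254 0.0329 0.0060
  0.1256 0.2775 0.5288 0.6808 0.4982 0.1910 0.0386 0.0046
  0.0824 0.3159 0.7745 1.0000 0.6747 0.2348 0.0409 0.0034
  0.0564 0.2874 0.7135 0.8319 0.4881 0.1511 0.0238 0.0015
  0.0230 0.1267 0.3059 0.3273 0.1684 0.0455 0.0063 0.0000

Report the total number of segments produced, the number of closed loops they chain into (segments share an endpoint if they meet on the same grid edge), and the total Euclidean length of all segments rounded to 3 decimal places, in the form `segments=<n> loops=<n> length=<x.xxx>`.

cell (3,2): code 0100 → (3.920,3.000)–(4.000,2.876)
cell (3,3): code 1000 → (4.000,3.103)–(3.920,3.000)
cell (4,1): code 0100 → (4.542,2.000)–(5.000,1.755)
cell (4,2): code 1110 → (4.000,2.876)–(4.542,2.000)
cell (4,3): code 1101 → (4.928,4.000)–(4.000,3.103)
cell (4,4): code 1000 → (5.000,4.029)–(4.928,4.000)
cell (5,1): code 0110 → (5.000,1.755)–(6.000,1.879)
cell (5,3): code 1011 → (6.000,3.494)–(5.068,4.000)
cell (5,4): code 0001 → (5.068,4.000)–(5.000,4.029)
cell (6,1): code 0010 → (6.000,1.879)–(6.126,2.000)
cell (6,2): code 0011 → (6.126,2.000)–(6.337,3.000)
cell (6,3): code 0001 → (6.337,3.000)–(6.000,3.494)
total: 12 segments, chained into 1 closed loop(s), length Σ = 7.132127

segments=12 loops=1 length=7.132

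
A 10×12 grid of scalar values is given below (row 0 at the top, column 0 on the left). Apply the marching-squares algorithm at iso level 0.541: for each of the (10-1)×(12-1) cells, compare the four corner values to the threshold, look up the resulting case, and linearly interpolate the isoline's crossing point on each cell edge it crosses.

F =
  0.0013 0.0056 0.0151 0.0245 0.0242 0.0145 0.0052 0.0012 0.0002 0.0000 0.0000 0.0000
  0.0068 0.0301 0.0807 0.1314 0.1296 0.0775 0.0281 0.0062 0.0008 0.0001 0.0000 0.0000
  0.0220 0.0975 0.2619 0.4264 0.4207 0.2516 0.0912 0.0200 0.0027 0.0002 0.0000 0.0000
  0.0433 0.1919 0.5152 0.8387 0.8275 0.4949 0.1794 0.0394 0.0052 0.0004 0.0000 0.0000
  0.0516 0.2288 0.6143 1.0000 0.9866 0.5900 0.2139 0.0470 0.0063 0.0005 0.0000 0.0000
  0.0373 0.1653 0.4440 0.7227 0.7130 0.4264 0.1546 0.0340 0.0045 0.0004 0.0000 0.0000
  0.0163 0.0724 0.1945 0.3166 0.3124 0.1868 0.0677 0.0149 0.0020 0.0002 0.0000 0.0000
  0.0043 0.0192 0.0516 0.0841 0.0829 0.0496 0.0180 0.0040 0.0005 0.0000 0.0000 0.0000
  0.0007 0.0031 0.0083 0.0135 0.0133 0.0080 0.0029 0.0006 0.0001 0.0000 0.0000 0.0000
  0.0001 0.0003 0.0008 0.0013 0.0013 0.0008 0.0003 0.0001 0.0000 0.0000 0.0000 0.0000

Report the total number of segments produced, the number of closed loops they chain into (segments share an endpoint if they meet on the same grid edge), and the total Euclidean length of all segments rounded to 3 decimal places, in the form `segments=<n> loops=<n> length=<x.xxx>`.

segments=14 loops=1 length=10.154

cell (2,2): code 0100 → (2.278,3.000)–(3.000,2.080)
cell (2,3): code 1100 → (2.296,4.000)–(2.278,3.000)
cell (2,4): code 1000 → (3.000,4.861)–(2.296,4.000)
cell (3,1): code 0100 → (3.260,2.000)–(4.000,1.810)
cell (3,2): code 1110 → (3.000,2.080)–(3.260,2.000)
cell (3,4): code 1101 → (3.485,5.000)–(3.000,4.861)
cell (3,5): code 1000 → (4.000,5.130)–(3.485,5.000)
cell (4,1): code 0010 → (4.000,1.810)–(4.430,2.000)
cell (4,2): code 0111 → (4.430,2.000)–(5.000,2.348)
cell (4,4): code 1011 → (5.000,4.600)–(4.300,5.000)
cell (4,5): code 0001 → (4.300,5.000)–(4.000,5.130)
cell (5,2): code 0010 → (5.000,2.348)–(5.447,3.000)
cell (5,3): code 0011 → (5.447,3.000)–(5.429,4.000)
cell (5,4): code 0001 → (5.429,4.000)–(5.000,4.600)
total: 14 segments, chained into 1 closed loop(s), length Σ = 10.154197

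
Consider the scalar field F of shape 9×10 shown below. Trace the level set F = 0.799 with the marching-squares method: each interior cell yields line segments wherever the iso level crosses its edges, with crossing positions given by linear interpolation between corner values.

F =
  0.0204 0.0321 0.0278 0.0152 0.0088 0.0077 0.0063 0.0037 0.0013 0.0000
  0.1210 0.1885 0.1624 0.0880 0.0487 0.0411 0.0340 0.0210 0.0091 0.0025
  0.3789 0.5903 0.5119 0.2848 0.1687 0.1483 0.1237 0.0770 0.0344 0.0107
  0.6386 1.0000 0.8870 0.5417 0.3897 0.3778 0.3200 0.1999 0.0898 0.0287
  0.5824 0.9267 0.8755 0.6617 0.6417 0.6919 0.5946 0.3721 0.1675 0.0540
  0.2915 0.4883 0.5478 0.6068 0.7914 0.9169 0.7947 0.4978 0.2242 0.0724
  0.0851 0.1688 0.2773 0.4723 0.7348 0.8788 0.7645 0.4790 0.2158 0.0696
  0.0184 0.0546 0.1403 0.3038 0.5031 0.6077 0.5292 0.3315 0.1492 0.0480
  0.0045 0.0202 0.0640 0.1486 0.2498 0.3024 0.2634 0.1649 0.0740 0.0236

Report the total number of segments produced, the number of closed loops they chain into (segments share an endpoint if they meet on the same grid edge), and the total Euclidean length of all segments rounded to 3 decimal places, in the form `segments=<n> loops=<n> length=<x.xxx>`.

cell (2,0): code 0100 → (2.509,1.000)–(3.000,0.444)
cell (2,1): code 1100 → (2.765,2.000)–(2.509,1.000)
cell (2,2): code 1000 → (3.000,2.255)–(2.765,2.000)
cell (3,0): code 0110 → (3.000,0.444)–(4.000,0.629)
cell (3,2): code 1001 → (4.000,2.358)–(3.000,2.255)
cell (4,0): code 0010 → (4.000,0.629)–(4.291,1.000)
cell (4,1): code 0011 → (4.291,1.000)–(4.233,2.000)
cell (4,2): code 0001 → (4.233,2.000)–(4.000,2.358)
cell (4,4): code 0100 → (4.476,5.000)–(5.000,4.061)
cell (4,5): code 1000 → (5.000,5.965)–(4.476,5.000)
cell (5,4): code 0110 → (5.000,4.061)–(6.000,4.446)
cell (5,5): code 1001 → (6.000,5.698)–(5.000,5.965)
cell (6,4): code 0010 → (6.000,4.446)–(6.294,5.000)
cell (6,5): code 0001 → (6.294,5.000)–(6.000,5.698)
total: 14 segments, chained into 2 closed loop(s), length Σ = 11.708470

segments=14 loops=2 length=11.708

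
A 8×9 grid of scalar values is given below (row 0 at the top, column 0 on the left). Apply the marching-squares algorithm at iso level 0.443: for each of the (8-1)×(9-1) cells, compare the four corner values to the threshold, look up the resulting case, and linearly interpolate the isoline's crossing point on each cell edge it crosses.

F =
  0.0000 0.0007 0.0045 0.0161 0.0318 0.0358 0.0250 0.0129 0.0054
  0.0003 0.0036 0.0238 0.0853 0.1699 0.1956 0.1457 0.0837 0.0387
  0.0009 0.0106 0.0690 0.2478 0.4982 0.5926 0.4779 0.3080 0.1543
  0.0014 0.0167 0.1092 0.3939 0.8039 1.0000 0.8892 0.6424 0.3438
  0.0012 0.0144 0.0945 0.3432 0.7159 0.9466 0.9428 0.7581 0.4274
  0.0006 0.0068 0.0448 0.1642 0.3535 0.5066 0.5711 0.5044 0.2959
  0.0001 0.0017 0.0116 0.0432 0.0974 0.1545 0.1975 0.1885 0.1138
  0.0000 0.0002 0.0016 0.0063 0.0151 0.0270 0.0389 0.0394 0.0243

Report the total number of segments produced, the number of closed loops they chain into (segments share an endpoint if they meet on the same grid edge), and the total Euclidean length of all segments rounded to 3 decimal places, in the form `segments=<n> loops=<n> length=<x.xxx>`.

segments=16 loops=1 length=13.313

cell (1,3): code 0100 → (1.832,4.000)–(2.000,3.780)
cell (1,4): code 1100 → (1.623,5.000)–(1.832,4.000)
cell (1,5): code 1100 → (1.895,6.000)–(1.623,5.000)
cell (1,6): code 1000 → (2.000,6.205)–(1.895,6.000)
cell (2,3): code 0110 → (2.000,3.780)–(3.000,3.120)
cell (2,6): code 1101 → (2.404,7.000)–(2.000,6.205)
cell (2,7): code 1000 → (3.000,7.668)–(2.404,7.000)
cell (3,3): code 0110 → (3.000,3.120)–(4.000,3.268)
cell (3,7): code 1001 → (4.000,7.953)–(3.000,7.668)
cell (4,3): code 0010 → (4.000,3.268)–(4.753,4.000)
cell (4,4): code 0111 → (4.753,4.000)–(5.000,4.585)
cell (4,7): code 1001 → (5.000,7.294)–(4.000,7.953)
cell (5,4): code 0010 → (5.000,4.585)–(5.181,5.000)
cell (5,5): code 0011 → (5.181,5.000)–(5.343,6.000)
cell (5,6): code 0011 → (5.343,6.000)–(5.194,7.000)
cell (5,7): code 0001 → (5.194,7.000)–(5.000,7.294)
total: 16 segments, chained into 1 closed loop(s), length Σ = 13.313172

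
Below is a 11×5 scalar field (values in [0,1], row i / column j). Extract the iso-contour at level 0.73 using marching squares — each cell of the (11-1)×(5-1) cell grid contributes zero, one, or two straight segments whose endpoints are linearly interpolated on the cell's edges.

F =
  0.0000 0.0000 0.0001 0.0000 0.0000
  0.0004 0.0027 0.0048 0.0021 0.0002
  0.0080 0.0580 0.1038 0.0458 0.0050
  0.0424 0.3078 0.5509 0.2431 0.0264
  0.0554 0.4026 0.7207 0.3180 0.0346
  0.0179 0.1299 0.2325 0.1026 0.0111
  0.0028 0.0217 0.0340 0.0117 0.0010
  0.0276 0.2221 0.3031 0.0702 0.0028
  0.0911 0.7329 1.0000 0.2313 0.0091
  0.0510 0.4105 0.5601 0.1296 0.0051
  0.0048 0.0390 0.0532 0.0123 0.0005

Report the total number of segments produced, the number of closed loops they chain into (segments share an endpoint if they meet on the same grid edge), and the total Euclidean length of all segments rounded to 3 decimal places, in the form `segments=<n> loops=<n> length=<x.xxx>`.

segments=6 loops=1 length=3.486

cell (7,0): code 0100 → (7.994,1.000)–(8.000,0.995)
cell (7,1): code 1100 → (7.613,2.000)–(7.994,1.000)
cell (7,2): code 1000 → (8.000,2.351)–(7.613,2.000)
cell (8,0): code 0010 → (8.000,0.995)–(8.009,1.000)
cell (8,1): code 0011 → (8.009,1.000)–(8.614,2.000)
cell (8,2): code 0001 → (8.614,2.000)–(8.000,2.351)
total: 6 segments, chained into 1 closed loop(s), length Σ = 3.486488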